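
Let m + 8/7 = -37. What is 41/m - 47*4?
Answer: -50483/267 ≈ -189.07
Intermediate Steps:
m = -267/7 (m = -8/7 - 37 = -267/7 ≈ -38.143)
41/m - 47*4 = 41/(-267/7) - 47*4 = 41*(-7/267) - 188 = -287/267 - 188 = -50483/267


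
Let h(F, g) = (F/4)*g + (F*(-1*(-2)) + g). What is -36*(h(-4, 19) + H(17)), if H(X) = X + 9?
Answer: -648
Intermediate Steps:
H(X) = 9 + X
h(F, g) = g + 2*F + F*g/4 (h(F, g) = (F/4)*g + (F*2 + g) = F*g/4 + (2*F + g) = F*g/4 + (g + 2*F) = g + 2*F + F*g/4)
-36*(h(-4, 19) + H(17)) = -36*((19 + 2*(-4) + (¼)*(-4)*19) + (9 + 17)) = -36*((19 - 8 - 19) + 26) = -36*(-8 + 26) = -36*18 = -648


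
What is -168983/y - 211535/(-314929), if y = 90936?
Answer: -33981500447/28638383544 ≈ -1.1866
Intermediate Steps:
-168983/y - 211535/(-314929) = -168983/90936 - 211535/(-314929) = -168983*1/90936 - 211535*(-1/314929) = -168983/90936 + 211535/314929 = -33981500447/28638383544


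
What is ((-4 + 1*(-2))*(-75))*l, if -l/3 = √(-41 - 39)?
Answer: -5400*I*√5 ≈ -12075.0*I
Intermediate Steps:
l = -12*I*√5 (l = -3*√(-41 - 39) = -12*I*√5 ≈ -26.833*I)
((-4 + 1*(-2))*(-75))*l = ((-4 + 1*(-2))*(-75))*(-12*I*√5) = ((-4 - 2)*(-75))*(-12*I*√5) = (-6*(-75))*(-12*I*√5) = 450*(-12*I*√5) = -5400*I*√5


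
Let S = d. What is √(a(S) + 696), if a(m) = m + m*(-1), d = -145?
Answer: 2*√174 ≈ 26.382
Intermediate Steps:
S = -145
a(m) = 0 (a(m) = m - m = 0)
√(a(S) + 696) = √(0 + 696) = √696 = 2*√174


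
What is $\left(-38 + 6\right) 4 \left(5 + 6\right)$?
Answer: $-1408$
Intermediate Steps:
$\left(-38 + 6\right) 4 \left(5 + 6\right) = - 32 \cdot 4 \cdot 11 = \left(-32\right) 44 = -1408$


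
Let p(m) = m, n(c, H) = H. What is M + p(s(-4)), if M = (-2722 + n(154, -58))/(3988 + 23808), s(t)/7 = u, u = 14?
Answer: 680307/6949 ≈ 97.900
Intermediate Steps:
s(t) = 98 (s(t) = 7*14 = 98)
M = -695/6949 (M = (-2722 - 58)/(3988 + 23808) = -2780/27796 = -2780*1/27796 = -695/6949 ≈ -0.10001)
M + p(s(-4)) = -695/6949 + 98 = 680307/6949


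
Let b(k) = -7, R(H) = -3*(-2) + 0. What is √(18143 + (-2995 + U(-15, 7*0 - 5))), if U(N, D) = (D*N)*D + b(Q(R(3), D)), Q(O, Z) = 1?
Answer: √14766 ≈ 121.52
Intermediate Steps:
R(H) = 6 (R(H) = 6 + 0 = 6)
U(N, D) = -7 + N*D² (U(N, D) = (D*N)*D - 7 = N*D² - 7 = -7 + N*D²)
√(18143 + (-2995 + U(-15, 7*0 - 5))) = √(18143 + (-2995 + (-7 - 15*(7*0 - 5)²))) = √(18143 + (-2995 + (-7 - 15*(0 - 5)²))) = √(18143 + (-2995 + (-7 - 15*(-5)²))) = √(18143 + (-2995 + (-7 - 15*25))) = √(18143 + (-2995 + (-7 - 375))) = √(18143 + (-2995 - 382)) = √(18143 - 3377) = √14766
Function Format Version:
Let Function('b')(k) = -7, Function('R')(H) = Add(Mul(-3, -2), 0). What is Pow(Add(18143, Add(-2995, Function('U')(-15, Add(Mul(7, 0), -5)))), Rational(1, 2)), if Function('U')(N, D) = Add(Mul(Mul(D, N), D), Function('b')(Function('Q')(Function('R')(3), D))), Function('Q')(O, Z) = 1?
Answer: Pow(14766, Rational(1, 2)) ≈ 121.52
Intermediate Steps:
Function('R')(H) = 6 (Function('R')(H) = Add(6, 0) = 6)
Function('U')(N, D) = Add(-7, Mul(N, Pow(D, 2))) (Function('U')(N, D) = Add(Mul(Mul(D, N), D), -7) = Add(Mul(N, Pow(D, 2)), -7) = Add(-7, Mul(N, Pow(D, 2))))
Pow(Add(18143, Add(-2995, Function('U')(-15, Add(Mul(7, 0), -5)))), Rational(1, 2)) = Pow(Add(18143, Add(-2995, Add(-7, Mul(-15, Pow(Add(Mul(7, 0), -5), 2))))), Rational(1, 2)) = Pow(Add(18143, Add(-2995, Add(-7, Mul(-15, Pow(Add(0, -5), 2))))), Rational(1, 2)) = Pow(Add(18143, Add(-2995, Add(-7, Mul(-15, Pow(-5, 2))))), Rational(1, 2)) = Pow(Add(18143, Add(-2995, Add(-7, Mul(-15, 25)))), Rational(1, 2)) = Pow(Add(18143, Add(-2995, Add(-7, -375))), Rational(1, 2)) = Pow(Add(18143, Add(-2995, -382)), Rational(1, 2)) = Pow(Add(18143, -3377), Rational(1, 2)) = Pow(14766, Rational(1, 2))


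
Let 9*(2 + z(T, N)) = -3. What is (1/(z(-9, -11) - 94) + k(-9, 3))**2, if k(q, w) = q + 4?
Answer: 2096704/83521 ≈ 25.104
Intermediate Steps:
z(T, N) = -7/3 (z(T, N) = -2 + (1/9)*(-3) = -2 - 1/3 = -7/3)
k(q, w) = 4 + q
(1/(z(-9, -11) - 94) + k(-9, 3))**2 = (1/(-7/3 - 94) + (4 - 9))**2 = (1/(-289/3) - 5)**2 = (-3/289 - 5)**2 = (-1448/289)**2 = 2096704/83521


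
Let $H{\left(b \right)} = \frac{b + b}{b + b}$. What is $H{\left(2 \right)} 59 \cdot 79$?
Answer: $4661$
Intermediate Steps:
$H{\left(b \right)} = 1$ ($H{\left(b \right)} = \frac{2 b}{2 b} = 2 b \frac{1}{2 b} = 1$)
$H{\left(2 \right)} 59 \cdot 79 = 1 \cdot 59 \cdot 79 = 59 \cdot 79 = 4661$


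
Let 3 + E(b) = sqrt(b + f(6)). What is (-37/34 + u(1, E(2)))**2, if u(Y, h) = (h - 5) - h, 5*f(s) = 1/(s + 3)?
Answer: 42849/1156 ≈ 37.067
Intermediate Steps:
f(s) = 1/(5*(3 + s)) (f(s) = 1/(5*(s + 3)) = 1/(5*(3 + s)))
E(b) = -3 + sqrt(1/45 + b) (E(b) = -3 + sqrt(b + 1/(5*(3 + 6))) = -3 + sqrt(b + (1/5)/9) = -3 + sqrt(b + (1/5)*(1/9)) = -3 + sqrt(b + 1/45) = -3 + sqrt(1/45 + b))
u(Y, h) = -5 (u(Y, h) = (-5 + h) - h = -5)
(-37/34 + u(1, E(2)))**2 = (-37/34 - 5)**2 = (-207/34)**2 = 42849/1156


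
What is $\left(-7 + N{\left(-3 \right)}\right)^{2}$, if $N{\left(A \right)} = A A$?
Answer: $4$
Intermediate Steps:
$N{\left(A \right)} = A^{2}$
$\left(-7 + N{\left(-3 \right)}\right)^{2} = \left(-7 + \left(-3\right)^{2}\right)^{2} = \left(-7 + 9\right)^{2} = 2^{2} = 4$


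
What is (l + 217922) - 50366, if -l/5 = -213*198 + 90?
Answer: 377976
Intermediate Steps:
l = 210420 (l = -5*(-213*198 + 90) = -5*(-42174 + 90) = -5*(-42084) = 210420)
(l + 217922) - 50366 = (210420 + 217922) - 50366 = 428342 - 50366 = 377976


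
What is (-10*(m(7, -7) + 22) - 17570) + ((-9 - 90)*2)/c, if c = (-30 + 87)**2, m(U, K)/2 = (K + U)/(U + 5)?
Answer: -6422212/361 ≈ -17790.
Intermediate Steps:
m(U, K) = 2*(K + U)/(5 + U) (m(U, K) = 2*((K + U)/(U + 5)) = 2*((K + U)/(5 + U)) = 2*(K + U)/(5 + U))
c = 3249 (c = 57**2 = 3249)
(-10*(m(7, -7) + 22) - 17570) + ((-9 - 90)*2)/c = (-10*(2*(-7 + 7)/(5 + 7) + 22) - 17570) + ((-9 - 90)*2)/3249 = (-10*(2*0/12 + 22) - 17570) - 99*2*(1/3249) = (-10*(2*(1/12)*0 + 22) - 17570) - 198*1/3249 = (-10*(0 + 22) - 17570) - 22/361 = (-10*22 - 17570) - 22/361 = (-220 - 17570) - 22/361 = -17790 - 22/361 = -6422212/361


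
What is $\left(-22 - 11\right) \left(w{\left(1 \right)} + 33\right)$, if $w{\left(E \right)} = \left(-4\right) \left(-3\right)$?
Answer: $-1485$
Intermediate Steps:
$w{\left(E \right)} = 12$
$\left(-22 - 11\right) \left(w{\left(1 \right)} + 33\right) = \left(-22 - 11\right) \left(12 + 33\right) = \left(-22 - 11\right) 45 = \left(-33\right) 45 = -1485$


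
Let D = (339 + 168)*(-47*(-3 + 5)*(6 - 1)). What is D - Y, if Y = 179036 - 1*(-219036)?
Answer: -636362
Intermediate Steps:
Y = 398072 (Y = 179036 + 219036 = 398072)
D = -238290 (D = 507*(-94*5) = 507*(-47*10) = 507*(-470) = -238290)
D - Y = -238290 - 1*398072 = -238290 - 398072 = -636362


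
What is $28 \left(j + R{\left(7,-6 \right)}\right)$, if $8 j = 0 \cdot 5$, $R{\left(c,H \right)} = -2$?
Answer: $-56$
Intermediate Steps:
$j = 0$ ($j = \frac{0 \cdot 5}{8} = \frac{1}{8} \cdot 0 = 0$)
$28 \left(j + R{\left(7,-6 \right)}\right) = 28 \left(0 - 2\right) = 28 \left(-2\right) = -56$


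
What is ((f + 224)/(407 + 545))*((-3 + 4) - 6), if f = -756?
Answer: 95/34 ≈ 2.7941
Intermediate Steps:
((f + 224)/(407 + 545))*((-3 + 4) - 6) = ((-756 + 224)/(407 + 545))*((-3 + 4) - 6) = (-532/952)*(1 - 6) = -532*1/952*(-5) = -19/34*(-5) = 95/34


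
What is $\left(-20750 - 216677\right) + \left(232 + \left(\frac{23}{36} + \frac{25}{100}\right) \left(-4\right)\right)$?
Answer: $- \frac{2134787}{9} \approx -2.372 \cdot 10^{5}$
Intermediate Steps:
$\left(-20750 - 216677\right) + \left(232 + \left(\frac{23}{36} + \frac{25}{100}\right) \left(-4\right)\right) = -237427 + \left(232 + \left(23 \cdot \frac{1}{36} + 25 \cdot \frac{1}{100}\right) \left(-4\right)\right) = -237427 + \left(232 + \left(\frac{23}{36} + \frac{1}{4}\right) \left(-4\right)\right) = -237427 + \left(232 + \frac{8}{9} \left(-4\right)\right) = -237427 + \left(232 - \frac{32}{9}\right) = -237427 + \frac{2056}{9} = - \frac{2134787}{9}$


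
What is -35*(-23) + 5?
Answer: 810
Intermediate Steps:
-35*(-23) + 5 = 805 + 5 = 810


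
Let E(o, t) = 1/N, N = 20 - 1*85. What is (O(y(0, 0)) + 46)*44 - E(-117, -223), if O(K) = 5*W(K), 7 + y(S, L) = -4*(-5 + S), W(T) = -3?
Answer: 88661/65 ≈ 1364.0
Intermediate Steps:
N = -65 (N = 20 - 85 = -65)
E(o, t) = -1/65 (E(o, t) = 1/(-65) = -1/65)
y(S, L) = 13 - 4*S (y(S, L) = -7 - 4*(-5 + S) = -7 + (20 - 4*S) = 13 - 4*S)
O(K) = -15 (O(K) = 5*(-3) = -15)
(O(y(0, 0)) + 46)*44 - E(-117, -223) = (-15 + 46)*44 - 1*(-1/65) = 31*44 + 1/65 = 1364 + 1/65 = 88661/65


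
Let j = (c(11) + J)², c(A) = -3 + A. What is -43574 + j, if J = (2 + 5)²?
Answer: -40325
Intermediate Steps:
J = 49 (J = 7² = 49)
j = 3249 (j = ((-3 + 11) + 49)² = (8 + 49)² = 57² = 3249)
-43574 + j = -43574 + 3249 = -40325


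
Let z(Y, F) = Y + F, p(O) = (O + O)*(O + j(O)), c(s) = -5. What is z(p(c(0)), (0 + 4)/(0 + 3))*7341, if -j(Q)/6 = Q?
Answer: -1825462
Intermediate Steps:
j(Q) = -6*Q
p(O) = -10*O² (p(O) = (O + O)*(O - 6*O) = (2*O)*(-5*O) = -10*O²)
z(Y, F) = F + Y
z(p(c(0)), (0 + 4)/(0 + 3))*7341 = ((0 + 4)/(0 + 3) - 10*(-5)²)*7341 = (4/3 - 10*25)*7341 = (4*(⅓) - 250)*7341 = (4/3 - 250)*7341 = -746/3*7341 = -1825462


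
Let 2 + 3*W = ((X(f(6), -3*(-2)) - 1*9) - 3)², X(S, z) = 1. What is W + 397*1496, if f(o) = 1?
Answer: 1781855/3 ≈ 5.9395e+5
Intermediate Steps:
W = 119/3 (W = -⅔ + ((1 - 1*9) - 3)²/3 = -⅔ + ((1 - 9) - 3)²/3 = -⅔ + (-8 - 3)²/3 = -⅔ + (⅓)*(-11)² = -⅔ + (⅓)*121 = -⅔ + 121/3 = 119/3 ≈ 39.667)
W + 397*1496 = 119/3 + 397*1496 = 119/3 + 593912 = 1781855/3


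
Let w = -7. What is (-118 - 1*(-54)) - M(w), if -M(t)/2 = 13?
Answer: -38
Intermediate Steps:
M(t) = -26 (M(t) = -2*13 = -26)
(-118 - 1*(-54)) - M(w) = (-118 - 1*(-54)) - 1*(-26) = (-118 + 54) + 26 = -64 + 26 = -38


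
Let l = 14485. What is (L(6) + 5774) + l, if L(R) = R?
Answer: 20265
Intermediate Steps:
(L(6) + 5774) + l = (6 + 5774) + 14485 = 5780 + 14485 = 20265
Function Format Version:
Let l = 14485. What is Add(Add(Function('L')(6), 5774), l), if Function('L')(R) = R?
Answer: 20265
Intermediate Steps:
Add(Add(Function('L')(6), 5774), l) = Add(Add(6, 5774), 14485) = Add(5780, 14485) = 20265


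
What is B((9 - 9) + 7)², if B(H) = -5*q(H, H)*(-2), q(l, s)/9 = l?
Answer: 396900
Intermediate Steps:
q(l, s) = 9*l
B(H) = 90*H (B(H) = -45*H*(-2) = 90*H)
B((9 - 9) + 7)² = (90*((9 - 9) + 7))² = (90*(0 + 7))² = (90*7)² = 630² = 396900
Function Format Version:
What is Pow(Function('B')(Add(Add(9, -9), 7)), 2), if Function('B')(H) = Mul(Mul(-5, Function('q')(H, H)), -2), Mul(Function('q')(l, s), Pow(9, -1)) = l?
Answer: 396900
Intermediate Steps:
Function('q')(l, s) = Mul(9, l)
Function('B')(H) = Mul(90, H) (Function('B')(H) = Mul(Mul(-5, Mul(9, H)), -2) = Mul(Mul(-45, H), -2) = Mul(90, H))
Pow(Function('B')(Add(Add(9, -9), 7)), 2) = Pow(Mul(90, Add(Add(9, -9), 7)), 2) = Pow(Mul(90, Add(0, 7)), 2) = Pow(Mul(90, 7), 2) = Pow(630, 2) = 396900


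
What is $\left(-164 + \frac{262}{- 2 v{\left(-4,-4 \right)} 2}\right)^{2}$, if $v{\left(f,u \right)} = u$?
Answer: $\frac{1394761}{64} \approx 21793.0$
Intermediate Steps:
$\left(-164 + \frac{262}{- 2 v{\left(-4,-4 \right)} 2}\right)^{2} = \left(-164 + \frac{262}{\left(-2\right) \left(-4\right) 2}\right)^{2} = \left(-164 + \frac{262}{8 \cdot 2}\right)^{2} = \left(-164 + \frac{262}{16}\right)^{2} = \left(-164 + 262 \cdot \frac{1}{16}\right)^{2} = \left(-164 + \frac{131}{8}\right)^{2} = \left(- \frac{1181}{8}\right)^{2} = \frac{1394761}{64}$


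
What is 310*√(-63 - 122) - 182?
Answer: -182 + 310*I*√185 ≈ -182.0 + 4216.5*I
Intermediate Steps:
310*√(-63 - 122) - 182 = 310*√(-185) - 182 = 310*(I*√185) - 182 = 310*I*√185 - 182 = -182 + 310*I*√185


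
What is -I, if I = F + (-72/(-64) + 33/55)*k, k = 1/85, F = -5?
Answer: 16931/3400 ≈ 4.9797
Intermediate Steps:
k = 1/85 ≈ 0.011765
I = -16931/3400 (I = -5 + (-72/(-64) + 33/55)*(1/85) = -5 + (-72*(-1/64) + 33*(1/55))*(1/85) = -5 + (9/8 + ⅗)*(1/85) = -5 + (69/40)*(1/85) = -5 + 69/3400 = -16931/3400 ≈ -4.9797)
-I = -1*(-16931/3400) = 16931/3400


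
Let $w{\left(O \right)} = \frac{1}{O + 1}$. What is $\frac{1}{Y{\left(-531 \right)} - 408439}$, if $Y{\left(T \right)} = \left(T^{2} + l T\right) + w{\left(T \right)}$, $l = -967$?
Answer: $\frac{530}{205109469} \approx 2.584 \cdot 10^{-6}$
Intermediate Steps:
$w{\left(O \right)} = \frac{1}{1 + O}$
$Y{\left(T \right)} = T^{2} + \frac{1}{1 + T} - 967 T$ ($Y{\left(T \right)} = \left(T^{2} - 967 T\right) + \frac{1}{1 + T} = T^{2} + \frac{1}{1 + T} - 967 T$)
$\frac{1}{Y{\left(-531 \right)} - 408439} = \frac{1}{\frac{1 - 531 \left(1 - 531\right) \left(-967 - 531\right)}{1 - 531} - 408439} = \frac{1}{\frac{1 - \left(-281430\right) \left(-1498\right)}{-530} - 408439} = \frac{1}{- \frac{1 - 421582140}{530} - 408439} = \frac{1}{\left(- \frac{1}{530}\right) \left(-421582139\right) - 408439} = \frac{1}{\frac{421582139}{530} - 408439} = \frac{1}{\frac{205109469}{530}} = \frac{530}{205109469}$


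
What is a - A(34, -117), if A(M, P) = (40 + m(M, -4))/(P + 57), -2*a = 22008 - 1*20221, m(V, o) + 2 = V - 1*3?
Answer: -17847/20 ≈ -892.35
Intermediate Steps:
m(V, o) = -5 + V (m(V, o) = -2 + (V - 1*3) = -2 + (V - 3) = -2 + (-3 + V) = -5 + V)
a = -1787/2 (a = -(22008 - 1*20221)/2 = -(22008 - 20221)/2 = -½*1787 = -1787/2 ≈ -893.50)
A(M, P) = (35 + M)/(57 + P) (A(M, P) = (40 + (-5 + M))/(P + 57) = (35 + M)/(57 + P))
a - A(34, -117) = -1787/2 - (35 + 34)/(57 - 117) = -1787/2 - 69/(-60) = -1787/2 - (-1)*69/60 = -1787/2 - 1*(-23/20) = -1787/2 + 23/20 = -17847/20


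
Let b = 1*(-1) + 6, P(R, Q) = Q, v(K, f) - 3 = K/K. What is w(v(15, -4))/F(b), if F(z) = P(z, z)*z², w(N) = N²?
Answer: 16/125 ≈ 0.12800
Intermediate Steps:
v(K, f) = 4 (v(K, f) = 3 + K/K = 3 + 1 = 4)
b = 5 (b = -1 + 6 = 5)
F(z) = z³ (F(z) = z*z² = z³)
w(v(15, -4))/F(b) = 4²/(5³) = 16/125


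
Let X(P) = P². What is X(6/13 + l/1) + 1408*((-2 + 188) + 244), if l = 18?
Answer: 102376960/169 ≈ 6.0578e+5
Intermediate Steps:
X(6/13 + l/1) + 1408*((-2 + 188) + 244) = (6/13 + 18/1)² + 1408*((-2 + 188) + 244) = (6*(1/13) + 18*1)² + 1408*(186 + 244) = (6/13 + 18)² + 1408*430 = (240/13)² + 605440 = 57600/169 + 605440 = 102376960/169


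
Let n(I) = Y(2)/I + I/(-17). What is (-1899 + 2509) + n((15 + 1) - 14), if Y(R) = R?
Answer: 10385/17 ≈ 610.88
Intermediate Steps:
n(I) = 2/I - I/17 (n(I) = 2/I + I/(-17) = 2/I + I*(-1/17) = 2/I - I/17)
(-1899 + 2509) + n((15 + 1) - 14) = (-1899 + 2509) + (2/((15 + 1) - 14) - ((15 + 1) - 14)/17) = 610 + (2/(16 - 14) - (16 - 14)/17) = 610 + (2/2 - 1/17*2) = 610 + (2*(½) - 2/17) = 610 + (1 - 2/17) = 610 + 15/17 = 10385/17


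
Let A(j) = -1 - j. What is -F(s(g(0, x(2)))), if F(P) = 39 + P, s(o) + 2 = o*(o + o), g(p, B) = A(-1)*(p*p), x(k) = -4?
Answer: -37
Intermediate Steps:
g(p, B) = 0 (g(p, B) = (-1 - 1*(-1))*(p*p) = (-1 + 1)*p² = 0*p² = 0)
s(o) = -2 + 2*o² (s(o) = -2 + o*(o + o) = -2 + o*(2*o) = -2 + 2*o²)
-F(s(g(0, x(2)))) = -(39 + (-2 + 2*0²)) = -(39 + (-2 + 2*0)) = -(39 + (-2 + 0)) = -(39 - 2) = -1*37 = -37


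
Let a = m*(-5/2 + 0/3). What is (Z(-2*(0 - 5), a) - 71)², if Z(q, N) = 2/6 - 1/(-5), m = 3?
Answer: 1117249/225 ≈ 4965.5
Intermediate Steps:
a = -15/2 (a = 3*(-5/2 + 0/3) = 3*(-5*½ + 0*(⅓)) = 3*(-5/2 + 0) = 3*(-5/2) = -15/2 ≈ -7.5000)
Z(q, N) = 8/15 (Z(q, N) = 2*(⅙) - 1*(-⅕) = ⅓ + ⅕ = 8/15)
(Z(-2*(0 - 5), a) - 71)² = (8/15 - 71)² = (-1057/15)² = 1117249/225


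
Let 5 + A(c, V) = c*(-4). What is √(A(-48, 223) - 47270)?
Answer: I*√47083 ≈ 216.99*I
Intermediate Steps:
A(c, V) = -5 - 4*c (A(c, V) = -5 + c*(-4) = -5 - 4*c)
√(A(-48, 223) - 47270) = √((-5 - 4*(-48)) - 47270) = √((-5 + 192) - 47270) = √(187 - 47270) = √(-47083) = I*√47083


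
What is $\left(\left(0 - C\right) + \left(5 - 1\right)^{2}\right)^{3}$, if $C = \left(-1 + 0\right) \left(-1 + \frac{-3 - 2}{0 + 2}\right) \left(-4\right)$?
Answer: $27000$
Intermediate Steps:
$C = -14$ ($C = - \left(-1 - \frac{5}{2}\right) \left(-4\right) = - \frac{\left(-7\right) \left(-4\right)}{2} = \left(-1\right) 14 = -14$)
$\left(\left(0 - C\right) + \left(5 - 1\right)^{2}\right)^{3} = \left(\left(0 - -14\right) + \left(5 - 1\right)^{2}\right)^{3} = \left(\left(0 + 14\right) + 4^{2}\right)^{3} = \left(14 + 16\right)^{3} = 30^{3} = 27000$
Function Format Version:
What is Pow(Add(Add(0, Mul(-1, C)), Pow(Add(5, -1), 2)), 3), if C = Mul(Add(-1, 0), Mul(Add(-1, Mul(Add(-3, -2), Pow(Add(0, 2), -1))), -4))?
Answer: 27000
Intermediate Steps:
C = -14 (C = Mul(-1, Mul(Add(-1, Mul(-5, Pow(2, -1))), -4)) = Mul(-1, Mul(Add(-1, Mul(-5, Rational(1, 2))), -4)) = Mul(-1, Mul(Add(-1, Rational(-5, 2)), -4)) = Mul(-1, Mul(Rational(-7, 2), -4)) = Mul(-1, 14) = -14)
Pow(Add(Add(0, Mul(-1, C)), Pow(Add(5, -1), 2)), 3) = Pow(Add(Add(0, Mul(-1, -14)), Pow(Add(5, -1), 2)), 3) = Pow(Add(Add(0, 14), Pow(4, 2)), 3) = Pow(Add(14, 16), 3) = Pow(30, 3) = 27000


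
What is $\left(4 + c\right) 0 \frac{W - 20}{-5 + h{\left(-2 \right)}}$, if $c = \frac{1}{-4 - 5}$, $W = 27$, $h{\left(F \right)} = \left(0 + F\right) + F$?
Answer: $0$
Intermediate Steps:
$h{\left(F \right)} = 2 F$ ($h{\left(F \right)} = F + F = 2 F$)
$c = - \frac{1}{9}$ ($c = \frac{1}{-9} = - \frac{1}{9} \approx -0.11111$)
$\left(4 + c\right) 0 \frac{W - 20}{-5 + h{\left(-2 \right)}} = \left(4 - \frac{1}{9}\right) 0 \frac{27 - 20}{-5 + 2 \left(-2\right)} = \frac{35}{9} \cdot 0 \frac{7}{-5 - 4} = 0 \frac{7}{-9} = 0 \cdot 7 \left(- \frac{1}{9}\right) = 0 \left(- \frac{7}{9}\right) = 0$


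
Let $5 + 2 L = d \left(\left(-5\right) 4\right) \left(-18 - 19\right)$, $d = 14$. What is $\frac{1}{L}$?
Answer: $\frac{2}{10355} \approx 0.00019314$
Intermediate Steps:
$L = \frac{10355}{2}$ ($L = - \frac{5}{2} + \frac{14 \left(\left(-5\right) 4\right) \left(-18 - 19\right)}{2} = - \frac{5}{2} + \frac{14 \left(-20\right) \left(-18 - 19\right)}{2} = - \frac{5}{2} + \frac{\left(-280\right) \left(-37\right)}{2} = - \frac{5}{2} + \frac{1}{2} \cdot 10360 = - \frac{5}{2} + 5180 = \frac{10355}{2} \approx 5177.5$)
$\frac{1}{L} = \frac{1}{\frac{10355}{2}} = \frac{2}{10355}$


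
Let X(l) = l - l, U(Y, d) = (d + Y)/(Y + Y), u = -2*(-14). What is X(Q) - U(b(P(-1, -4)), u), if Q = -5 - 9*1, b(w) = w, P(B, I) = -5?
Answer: 23/10 ≈ 2.3000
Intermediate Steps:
Q = -14 (Q = -5 - 9 = -14)
u = 28
U(Y, d) = (Y + d)/(2*Y) (U(Y, d) = (Y + d)/((2*Y)) = (Y + d)*(1/(2*Y)) = (Y + d)/(2*Y))
X(l) = 0
X(Q) - U(b(P(-1, -4)), u) = 0 - (-5 + 28)/(2*(-5)) = 0 - (-1)*23/(2*5) = 0 - 1*(-23/10) = 0 + 23/10 = 23/10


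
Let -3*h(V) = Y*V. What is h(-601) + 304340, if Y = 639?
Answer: 432353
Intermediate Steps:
h(V) = -213*V
h(-601) + 304340 = -213*(-601) + 304340 = 128013 + 304340 = 432353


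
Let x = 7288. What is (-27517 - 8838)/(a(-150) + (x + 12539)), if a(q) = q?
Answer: -36355/19677 ≈ -1.8476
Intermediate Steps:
(-27517 - 8838)/(a(-150) + (x + 12539)) = (-27517 - 8838)/(-150 + (7288 + 12539)) = -36355/(-150 + 19827) = -36355/19677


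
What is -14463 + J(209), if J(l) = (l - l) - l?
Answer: -14672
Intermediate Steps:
J(l) = -l (J(l) = 0 - l = -l)
-14463 + J(209) = -14463 - 1*209 = -14463 - 209 = -14672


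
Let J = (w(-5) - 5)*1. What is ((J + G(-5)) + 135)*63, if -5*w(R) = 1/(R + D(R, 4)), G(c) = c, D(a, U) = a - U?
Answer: 78759/10 ≈ 7875.9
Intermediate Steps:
w(R) = -1/(5*(-4 + 2*R)) (w(R) = -1/(5*(R + (R - 1*4))) = -1/(5*(R + (R - 4))) = -1/(5*(R + (-4 + R))) = -1/(5*(-4 + 2*R)))
J = -349/70 (J = (-1/(-20 + 10*(-5)) - 5)*1 = (-1/(-20 - 50) - 5)*1 = (-1/(-70) - 5)*1 = (-1*(-1/70) - 5)*1 = (1/70 - 5)*1 = -349/70*1 = -349/70 ≈ -4.9857)
((J + G(-5)) + 135)*63 = ((-349/70 - 5) + 135)*63 = (-699/70 + 135)*63 = (8751/70)*63 = 78759/10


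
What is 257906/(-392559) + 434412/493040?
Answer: 570715343/2546674860 ≈ 0.22410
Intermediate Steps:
257906/(-392559) + 434412/493040 = 257906*(-1/392559) + 434412*(1/493040) = -13574/20661 + 108603/123260 = 570715343/2546674860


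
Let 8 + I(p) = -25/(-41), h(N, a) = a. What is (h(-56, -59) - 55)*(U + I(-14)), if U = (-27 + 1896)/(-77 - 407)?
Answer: 12727017/9922 ≈ 1282.7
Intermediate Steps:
U = -1869/484 (U = 1869/(-484) = 1869*(-1/484) = -1869/484 ≈ -3.8616)
I(p) = -303/41 (I(p) = -8 - 25/(-41) = -8 - 25*(-1/41) = -8 + 25/41 = -303/41)
(h(-56, -59) - 55)*(U + I(-14)) = (-59 - 55)*(-1869/484 - 303/41) = -114*(-223281/19844) = 12727017/9922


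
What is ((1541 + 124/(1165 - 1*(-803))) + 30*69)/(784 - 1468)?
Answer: -1776643/336528 ≈ -5.2793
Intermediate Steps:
((1541 + 124/(1165 - 1*(-803))) + 30*69)/(784 - 1468) = ((1541 + 124/(1165 + 803)) + 2070)/(-684) = ((1541 + 124/1968) + 2070)*(-1/684) = ((1541 + 124*(1/1968)) + 2070)*(-1/684) = ((1541 + 31/492) + 2070)*(-1/684) = (758203/492 + 2070)*(-1/684) = (1776643/492)*(-1/684) = -1776643/336528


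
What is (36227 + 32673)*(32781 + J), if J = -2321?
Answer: 2098694000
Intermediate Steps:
(36227 + 32673)*(32781 + J) = (36227 + 32673)*(32781 - 2321) = 68900*30460 = 2098694000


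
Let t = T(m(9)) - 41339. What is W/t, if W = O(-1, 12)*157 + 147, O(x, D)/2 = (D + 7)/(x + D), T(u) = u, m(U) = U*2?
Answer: -7583/454531 ≈ -0.016683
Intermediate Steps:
m(U) = 2*U
O(x, D) = 2*(7 + D)/(D + x) (O(x, D) = 2*((D + 7)/(x + D)) = 2*((7 + D)/(D + x)) = 2*(7 + D)/(D + x))
W = 7583/11 (W = (2*(7 + 12)/(12 - 1))*157 + 147 = (2*19/11)*157 + 147 = (2*(1/11)*19)*157 + 147 = (38/11)*157 + 147 = 5966/11 + 147 = 7583/11 ≈ 689.36)
t = -41321 (t = 2*9 - 41339 = 18 - 41339 = -41321)
W/t = (7583/11)/(-41321) = (7583/11)*(-1/41321) = -7583/454531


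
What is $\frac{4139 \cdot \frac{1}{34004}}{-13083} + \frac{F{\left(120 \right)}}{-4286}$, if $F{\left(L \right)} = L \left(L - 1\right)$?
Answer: $- \frac{3176411600357}{953365693476} \approx -3.3318$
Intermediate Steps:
$F{\left(L \right)} = L \left(-1 + L\right)$
$\frac{4139 \cdot \frac{1}{34004}}{-13083} + \frac{F{\left(120 \right)}}{-4286} = \frac{4139 \cdot \frac{1}{34004}}{-13083} + \frac{120 \left(-1 + 120\right)}{-4286} = 4139 \cdot \frac{1}{34004} \left(- \frac{1}{13083}\right) + 120 \cdot 119 \left(- \frac{1}{4286}\right) = \frac{4139}{34004} \left(- \frac{1}{13083}\right) + 14280 \left(- \frac{1}{4286}\right) = - \frac{4139}{444874332} - \frac{7140}{2143} = - \frac{3176411600357}{953365693476}$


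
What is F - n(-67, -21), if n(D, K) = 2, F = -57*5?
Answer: -287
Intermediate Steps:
F = -285
F - n(-67, -21) = -285 - 1*2 = -285 - 2 = -287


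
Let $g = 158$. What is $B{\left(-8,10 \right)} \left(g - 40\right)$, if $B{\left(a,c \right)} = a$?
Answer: $-944$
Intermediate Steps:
$B{\left(-8,10 \right)} \left(g - 40\right) = - 8 \left(158 - 40\right) = \left(-8\right) 118 = -944$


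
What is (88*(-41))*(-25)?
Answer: 90200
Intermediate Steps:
(88*(-41))*(-25) = -3608*(-25) = 90200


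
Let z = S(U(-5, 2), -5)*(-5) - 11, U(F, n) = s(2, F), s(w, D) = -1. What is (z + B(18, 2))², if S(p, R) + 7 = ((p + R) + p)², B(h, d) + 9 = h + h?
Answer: 37636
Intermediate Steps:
B(h, d) = -9 + 2*h (B(h, d) = -9 + (h + h) = -9 + 2*h)
U(F, n) = -1
S(p, R) = -7 + (R + 2*p)² (S(p, R) = -7 + ((p + R) + p)² = -7 + ((R + p) + p)² = -7 + (R + 2*p)²)
z = -221 (z = (-7 + (-5 + 2*(-1))²)*(-5) - 11 = (-7 + (-5 - 2)²)*(-5) - 11 = (-7 + (-7)²)*(-5) - 11 = (-7 + 49)*(-5) - 11 = 42*(-5) - 11 = -210 - 11 = -221)
(z + B(18, 2))² = (-221 + (-9 + 2*18))² = (-221 + (-9 + 36))² = (-221 + 27)² = (-194)² = 37636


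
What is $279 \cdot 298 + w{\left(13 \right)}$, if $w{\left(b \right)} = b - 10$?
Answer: $83145$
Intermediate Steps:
$w{\left(b \right)} = -10 + b$
$279 \cdot 298 + w{\left(13 \right)} = 279 \cdot 298 + \left(-10 + 13\right) = 83142 + 3 = 83145$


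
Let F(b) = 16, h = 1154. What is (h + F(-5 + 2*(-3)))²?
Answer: 1368900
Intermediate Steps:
(h + F(-5 + 2*(-3)))² = (1154 + 16)² = 1170² = 1368900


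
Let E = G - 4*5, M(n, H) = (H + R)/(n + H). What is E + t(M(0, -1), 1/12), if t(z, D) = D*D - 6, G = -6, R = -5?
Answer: -4607/144 ≈ -31.993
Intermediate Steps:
M(n, H) = (-5 + H)/(H + n) (M(n, H) = (H - 5)/(n + H) = (-5 + H)/(H + n))
t(z, D) = -6 + D² (t(z, D) = D² - 6 = -6 + D²)
E = -26 (E = -6 - 4*5 = -6 - 20 = -26)
E + t(M(0, -1), 1/12) = -26 + (-6 + (1/12)²) = -26 + (-6 + 1/144) = -26 - 863/144 = -4607/144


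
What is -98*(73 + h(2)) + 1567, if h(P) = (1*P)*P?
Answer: -5979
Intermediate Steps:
h(P) = P² (h(P) = P*P = P²)
-98*(73 + h(2)) + 1567 = -98*(73 + 2²) + 1567 = -98*(73 + 4) + 1567 = -98*77 + 1567 = -7546 + 1567 = -5979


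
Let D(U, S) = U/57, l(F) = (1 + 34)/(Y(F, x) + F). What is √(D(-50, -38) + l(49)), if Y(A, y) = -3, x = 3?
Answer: I*√799710/2622 ≈ 0.34106*I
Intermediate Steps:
l(F) = 35/(-3 + F) (l(F) = (1 + 34)/(-3 + F) = 35/(-3 + F))
D(U, S) = U/57 (D(U, S) = U*(1/57) = U/57)
√(D(-50, -38) + l(49)) = √((1/57)*(-50) + 35/(-3 + 49)) = √(-50/57 + 35/46) = √(-305/2622) = I*√799710/2622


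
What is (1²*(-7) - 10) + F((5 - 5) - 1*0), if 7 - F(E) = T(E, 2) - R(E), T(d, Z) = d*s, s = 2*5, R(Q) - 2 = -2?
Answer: -10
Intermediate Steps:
R(Q) = 0 (R(Q) = 2 - 2 = 0)
s = 10
T(d, Z) = 10*d (T(d, Z) = d*10 = 10*d)
F(E) = 7 - 10*E (F(E) = 7 - (10*E - 1*0) = 7 - (10*E + 0) = 7 - 10*E)
(1²*(-7) - 10) + F((5 - 5) - 1*0) = (1²*(-7) - 10) + (7 - 10*((5 - 5) - 1*0)) = (1*(-7) - 10) + (7 - 10*(0 + 0)) = (-7 - 10) + (7 - 10*0) = -17 + (7 + 0) = -17 + 7 = -10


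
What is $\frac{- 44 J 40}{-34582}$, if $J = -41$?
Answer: $- \frac{36080}{17291} \approx -2.0866$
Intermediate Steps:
$\frac{- 44 J 40}{-34582} = \frac{\left(-44\right) \left(-41\right) 40}{-34582} = 1804 \cdot 40 \left(- \frac{1}{34582}\right) = 72160 \left(- \frac{1}{34582}\right) = - \frac{36080}{17291}$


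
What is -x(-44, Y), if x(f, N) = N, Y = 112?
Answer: -112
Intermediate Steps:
-x(-44, Y) = -1*112 = -112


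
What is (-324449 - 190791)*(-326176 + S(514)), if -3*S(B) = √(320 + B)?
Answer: 168058922240 + 515240*√834/3 ≈ 1.6806e+11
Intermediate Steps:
S(B) = -√(320 + B)/3
(-324449 - 190791)*(-326176 + S(514)) = (-324449 - 190791)*(-326176 - √(320 + 514)/3) = -515240*(-326176 - √834/3) = 168058922240 + 515240*√834/3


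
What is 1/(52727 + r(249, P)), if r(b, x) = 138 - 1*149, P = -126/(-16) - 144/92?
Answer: 1/52716 ≈ 1.8970e-5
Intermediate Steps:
P = 1161/184 (P = -126*(-1/16) - 144*1/92 = 63/8 - 36/23 = 1161/184 ≈ 6.3098)
r(b, x) = -11 (r(b, x) = 138 - 149 = -11)
1/(52727 + r(249, P)) = 1/(52727 - 11) = 1/52716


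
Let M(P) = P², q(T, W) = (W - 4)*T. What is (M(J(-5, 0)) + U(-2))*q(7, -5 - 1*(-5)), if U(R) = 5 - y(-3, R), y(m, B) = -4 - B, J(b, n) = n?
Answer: -196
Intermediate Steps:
q(T, W) = T*(-4 + W) (q(T, W) = (-4 + W)*T = T*(-4 + W))
U(R) = 9 + R (U(R) = 5 - (-4 - R) = 5 + (4 + R) = 9 + R)
(M(J(-5, 0)) + U(-2))*q(7, -5 - 1*(-5)) = (0² + (9 - 2))*(7*(-4 + (-5 - 1*(-5)))) = (0 + 7)*(7*(-4 + (-5 + 5))) = 7*(7*(-4 + 0)) = 7*(7*(-4)) = 7*(-28) = -196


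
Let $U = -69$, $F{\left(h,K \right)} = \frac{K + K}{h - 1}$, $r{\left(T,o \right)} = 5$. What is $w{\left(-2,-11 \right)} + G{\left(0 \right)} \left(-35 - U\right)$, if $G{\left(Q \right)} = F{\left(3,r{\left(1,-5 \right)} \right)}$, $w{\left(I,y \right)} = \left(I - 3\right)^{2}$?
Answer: $195$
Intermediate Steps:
$F{\left(h,K \right)} = \frac{2 K}{-1 + h}$
$w{\left(I,y \right)} = \left(-3 + I\right)^{2}$
$G{\left(Q \right)} = 5$ ($G{\left(Q \right)} = 2 \cdot 5 \frac{1}{-1 + 3} = 2 \cdot 5 \cdot \frac{1}{2} = 5$)
$w{\left(-2,-11 \right)} + G{\left(0 \right)} \left(-35 - U\right) = \left(-3 - 2\right)^{2} + 5 \left(-35 - -69\right) = \left(-5\right)^{2} + 5 \left(-35 + 69\right) = 25 + 5 \cdot 34 = 25 + 170 = 195$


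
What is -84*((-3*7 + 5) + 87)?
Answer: -5964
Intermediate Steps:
-84*((-3*7 + 5) + 87) = -84*((-21 + 5) + 87) = -84*(-16 + 87) = -84*71 = -5964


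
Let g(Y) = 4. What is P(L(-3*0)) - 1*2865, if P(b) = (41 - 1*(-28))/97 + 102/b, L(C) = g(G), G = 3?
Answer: -550725/194 ≈ -2838.8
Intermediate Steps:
L(C) = 4
P(b) = 69/97 + 102/b (P(b) = (41 + 28)*(1/97) + 102/b = 69*(1/97) + 102/b = 69/97 + 102/b)
P(L(-3*0)) - 1*2865 = (69/97 + 102/4) - 1*2865 = (69/97 + 102*(1/4)) - 2865 = (69/97 + 51/2) - 2865 = 5085/194 - 2865 = -550725/194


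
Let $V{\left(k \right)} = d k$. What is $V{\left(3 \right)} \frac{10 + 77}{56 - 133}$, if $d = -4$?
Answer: $\frac{1044}{77} \approx 13.558$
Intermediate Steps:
$V{\left(k \right)} = - 4 k$
$V{\left(3 \right)} \frac{10 + 77}{56 - 133} = \left(-4\right) 3 \frac{10 + 77}{56 - 133} = - 12 \frac{87}{-77} = - 12 \cdot 87 \left(- \frac{1}{77}\right) = \left(-12\right) \left(- \frac{87}{77}\right) = \frac{1044}{77}$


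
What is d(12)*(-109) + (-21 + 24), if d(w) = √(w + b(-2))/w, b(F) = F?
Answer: 3 - 109*√10/12 ≈ -25.724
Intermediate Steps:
d(w) = √(-2 + w)/w (d(w) = √(w - 2)/w = √(-2 + w)/w)
d(12)*(-109) + (-21 + 24) = (√(-2 + 12)/12)*(-109) + (-21 + 24) = (√10/12)*(-109) + 3 = -109*√10/12 + 3 = 3 - 109*√10/12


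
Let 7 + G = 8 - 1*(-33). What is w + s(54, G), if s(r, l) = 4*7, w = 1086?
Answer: 1114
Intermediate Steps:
G = 34 (G = -7 + (8 - 1*(-33)) = -7 + (8 + 33) = -7 + 41 = 34)
s(r, l) = 28
w + s(54, G) = 1086 + 28 = 1114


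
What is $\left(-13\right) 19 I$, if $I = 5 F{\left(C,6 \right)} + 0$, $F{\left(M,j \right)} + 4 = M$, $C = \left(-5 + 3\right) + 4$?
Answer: $2470$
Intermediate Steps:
$C = 2$ ($C = -2 + 4 = 2$)
$F{\left(M,j \right)} = -4 + M$
$I = -10$ ($I = 5 \left(-4 + 2\right) + 0 = 5 \left(-2\right) + 0 = -10 + 0 = -10$)
$\left(-13\right) 19 I = \left(-13\right) 19 \left(-10\right) = \left(-247\right) \left(-10\right) = 2470$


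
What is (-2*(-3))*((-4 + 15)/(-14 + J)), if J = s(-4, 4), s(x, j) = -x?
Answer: -33/5 ≈ -6.6000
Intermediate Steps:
J = 4 (J = -1*(-4) = 4)
(-2*(-3))*((-4 + 15)/(-14 + J)) = (-2*(-3))*((-4 + 15)/(-14 + 4)) = 6*(11/(-10)) = 6*(11*(-⅒)) = 6*(-11/10) = -33/5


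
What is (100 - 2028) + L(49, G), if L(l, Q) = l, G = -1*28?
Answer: -1879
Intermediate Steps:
G = -28
(100 - 2028) + L(49, G) = (100 - 2028) + 49 = -1928 + 49 = -1879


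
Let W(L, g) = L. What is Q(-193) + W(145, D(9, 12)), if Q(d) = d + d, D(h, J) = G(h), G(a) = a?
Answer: -241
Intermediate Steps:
D(h, J) = h
Q(d) = 2*d
Q(-193) + W(145, D(9, 12)) = 2*(-193) + 145 = -386 + 145 = -241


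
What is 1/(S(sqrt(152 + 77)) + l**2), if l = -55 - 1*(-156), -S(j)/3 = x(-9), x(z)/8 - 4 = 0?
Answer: 1/10105 ≈ 9.8961e-5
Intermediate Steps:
x(z) = 32 (x(z) = 32 + 8*0 = 32 + 0 = 32)
S(j) = -96 (S(j) = -3*32 = -96)
l = 101 (l = -55 + 156 = 101)
1/(S(sqrt(152 + 77)) + l**2) = 1/(-96 + 101**2) = 1/(-96 + 10201) = 1/10105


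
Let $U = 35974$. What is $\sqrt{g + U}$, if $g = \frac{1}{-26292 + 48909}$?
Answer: $\frac{\sqrt{2044637008967}}{7539} \approx 189.67$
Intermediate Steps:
$g = \frac{1}{22617} \approx 4.4215 \cdot 10^{-5}$
$\sqrt{g + U} = \sqrt{\frac{1}{22617} + 35974} = \sqrt{\frac{813623959}{22617}} = \frac{\sqrt{2044637008967}}{7539}$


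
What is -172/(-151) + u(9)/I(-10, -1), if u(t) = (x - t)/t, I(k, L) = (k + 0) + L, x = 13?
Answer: 16424/14949 ≈ 1.0987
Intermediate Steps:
I(k, L) = L + k (I(k, L) = k + L = L + k)
u(t) = (13 - t)/t
-172/(-151) + u(9)/I(-10, -1) = -172/(-151) + ((13 - 1*9)/9)/(-1 - 10) = -172*(-1/151) + ((13 - 9)/9)/(-11) = 172/151 + ((⅑)*4)*(-1/11) = 172/151 + (4/9)*(-1/11) = 172/151 - 4/99 = 16424/14949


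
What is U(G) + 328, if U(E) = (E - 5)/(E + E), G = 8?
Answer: 5251/16 ≈ 328.19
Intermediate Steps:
U(E) = (-5 + E)/(2*E) (U(E) = (-5 + E)/((2*E)) = (-5 + E)*(1/(2*E)) = (-5 + E)/(2*E))
U(G) + 328 = (½)*(-5 + 8)/8 + 328 = (½)*(⅛)*3 + 328 = 3/16 + 328 = 5251/16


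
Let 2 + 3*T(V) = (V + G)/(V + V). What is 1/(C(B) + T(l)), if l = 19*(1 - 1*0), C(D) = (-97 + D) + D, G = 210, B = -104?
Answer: -38/11539 ≈ -0.0032932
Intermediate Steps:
C(D) = -97 + 2*D
l = 19 (l = 19*(1 + 0) = 19*1 = 19)
T(V) = -⅔ + (210 + V)/(6*V) (T(V) = -⅔ + ((V + 210)/(V + V))/3 = -⅔ + ((210 + V)/((2*V)))/3 = -⅔ + ((210 + V)*(1/(2*V)))/3 = -⅔ + ((210 + V)/(2*V))/3 = -⅔ + (210 + V)/(6*V))
1/(C(B) + T(l)) = 1/((-97 + 2*(-104)) + (½)*(70 - 1*19)/19) = 1/((-97 - 208) + (½)*(1/19)*(70 - 19)) = 1/(-305 + (½)*(1/19)*51) = 1/(-305 + 51/38) = 1/(-11539/38) = -38/11539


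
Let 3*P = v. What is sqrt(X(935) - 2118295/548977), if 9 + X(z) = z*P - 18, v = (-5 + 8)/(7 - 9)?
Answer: I*sqrt(4965064525382)/99814 ≈ 22.324*I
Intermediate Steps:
v = -3/2 (v = 3/(-2) = 3*(-1/2) = -3/2 ≈ -1.5000)
P = -1/2 (P = (1/3)*(-3/2) = -1/2 ≈ -0.50000)
X(z) = -27 - z/2 (X(z) = -9 + (z*(-1/2) - 18) = -9 + (-z/2 - 18) = -9 + (-18 - z/2) = -27 - z/2)
sqrt(X(935) - 2118295/548977) = sqrt((-27 - 1/2*935) - 2118295/548977) = sqrt((-27 - 935/2) - 2118295*1/548977) = sqrt(-989/2 - 2118295/548977) = sqrt(-547174843/1097954) = I*sqrt(4965064525382)/99814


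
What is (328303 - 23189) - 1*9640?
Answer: 295474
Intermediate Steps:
(328303 - 23189) - 1*9640 = 305114 - 9640 = 295474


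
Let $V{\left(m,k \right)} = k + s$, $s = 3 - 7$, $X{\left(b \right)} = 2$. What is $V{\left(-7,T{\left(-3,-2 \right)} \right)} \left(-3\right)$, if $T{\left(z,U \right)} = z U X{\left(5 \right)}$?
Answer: $-24$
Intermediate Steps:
$s = -4$ ($s = 3 - 7 = -4$)
$T{\left(z,U \right)} = 2 U z$ ($T{\left(z,U \right)} = z U 2 = U z 2 = 2 U z$)
$V{\left(m,k \right)} = -4 + k$ ($V{\left(m,k \right)} = k - 4 = -4 + k$)
$V{\left(-7,T{\left(-3,-2 \right)} \right)} \left(-3\right) = \left(-4 + 2 \left(-2\right) \left(-3\right)\right) \left(-3\right) = \left(-4 + 12\right) \left(-3\right) = 8 \left(-3\right) = -24$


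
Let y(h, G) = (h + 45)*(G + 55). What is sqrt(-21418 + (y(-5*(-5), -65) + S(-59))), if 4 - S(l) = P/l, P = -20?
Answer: I*sqrt(76980014)/59 ≈ 148.71*I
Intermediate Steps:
y(h, G) = (45 + h)*(55 + G)
S(l) = 4 + 20/l (S(l) = 4 - (-20)/l = 4 + 20/l)
sqrt(-21418 + (y(-5*(-5), -65) + S(-59))) = sqrt(-21418 + ((2475 + 45*(-65) + 55*(-5*(-5)) - (-325)*(-5)) + (4 + 20/(-59)))) = sqrt(-21418 + ((2475 - 2925 + 55*25 - 65*25) + (4 + 20*(-1/59)))) = sqrt(-21418 + ((2475 - 2925 + 1375 - 1625) + (4 - 20/59))) = sqrt(-21418 + (-700 + 216/59)) = sqrt(-21418 - 41084/59) = sqrt(-1304746/59) = I*sqrt(76980014)/59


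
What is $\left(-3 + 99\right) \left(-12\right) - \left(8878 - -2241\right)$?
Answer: $-12271$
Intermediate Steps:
$\left(-3 + 99\right) \left(-12\right) - \left(8878 - -2241\right) = 96 \left(-12\right) - \left(8878 + 2241\right) = -1152 - 11119 = -12271$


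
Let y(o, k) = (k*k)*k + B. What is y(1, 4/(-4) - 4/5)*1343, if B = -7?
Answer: -2154172/125 ≈ -17233.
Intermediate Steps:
y(o, k) = -7 + k³ (y(o, k) = (k*k)*k - 7 = k²*k - 7 = k³ - 7 = -7 + k³)
y(1, 4/(-4) - 4/5)*1343 = (-7 + (4/(-4) - 4/5)³)*1343 = (-7 + (4*(-¼) - 4*⅕)³)*1343 = (-7 + (-1 - ⅘)³)*1343 = (-7 + (-9/5)³)*1343 = (-7 - 729/125)*1343 = -1604/125*1343 = -2154172/125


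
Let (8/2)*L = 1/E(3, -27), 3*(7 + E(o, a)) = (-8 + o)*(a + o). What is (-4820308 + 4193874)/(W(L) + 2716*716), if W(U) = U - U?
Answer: -313217/972328 ≈ -0.32213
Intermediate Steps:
E(o, a) = -7 + (-8 + o)*(a + o)/3 (E(o, a) = -7 + ((-8 + o)*(a + o))/3 = -7 + (-8 + o)*(a + o)/3)
L = 1/132 (L = 1/(4*(-7 - 8/3*(-27) - 8/3*3 + (⅓)*3² + (⅓)*(-27)*3)) = 1/(4*(-7 + 72 - 8 + (⅓)*9 - 27)) = 1/(4*(-7 + 72 - 8 + 3 - 27)) = (¼)/33 = (¼)*(1/33) = 1/132 ≈ 0.0075758)
W(U) = 0
(-4820308 + 4193874)/(W(L) + 2716*716) = (-4820308 + 4193874)/(0 + 2716*716) = -626434/(0 + 1944656) = -626434/1944656 = -626434*1/1944656 = -313217/972328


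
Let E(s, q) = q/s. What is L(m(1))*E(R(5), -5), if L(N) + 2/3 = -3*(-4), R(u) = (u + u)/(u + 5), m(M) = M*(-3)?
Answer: -170/3 ≈ -56.667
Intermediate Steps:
m(M) = -3*M
R(u) = 2*u/(5 + u) (R(u) = (2*u)/(5 + u) = 2*u/(5 + u))
L(N) = 34/3 (L(N) = -⅔ - 3*(-4) = -⅔ + 12 = 34/3)
L(m(1))*E(R(5), -5) = 34*(-5/1)/3 = 34*(-5*1)/3 = (34/3)*(-5) = -170/3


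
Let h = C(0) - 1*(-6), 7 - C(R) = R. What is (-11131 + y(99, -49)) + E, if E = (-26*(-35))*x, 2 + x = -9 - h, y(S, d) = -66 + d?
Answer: -33086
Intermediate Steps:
C(R) = 7 - R
h = 13 (h = (7 - 1*0) - 1*(-6) = (7 + 0) + 6 = 7 + 6 = 13)
x = -24 (x = -2 + (-9 - 1*13) = -2 + (-9 - 13) = -2 - 22 = -24)
E = -21840 (E = -26*(-35)*(-24) = 910*(-24) = -21840)
(-11131 + y(99, -49)) + E = (-11131 + (-66 - 49)) - 21840 = (-11131 - 115) - 21840 = -11246 - 21840 = -33086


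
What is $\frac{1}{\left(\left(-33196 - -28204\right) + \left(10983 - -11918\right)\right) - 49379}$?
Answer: $- \frac{1}{31470} \approx -3.1776 \cdot 10^{-5}$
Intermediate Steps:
$\frac{1}{\left(\left(-33196 - -28204\right) + \left(10983 - -11918\right)\right) - 49379} = \frac{1}{\left(\left(-33196 + 28204\right) + \left(10983 + 11918\right)\right) - 49379} = \frac{1}{\left(-4992 + 22901\right) - 49379} = \frac{1}{17909 - 49379} = \frac{1}{-31470} = - \frac{1}{31470}$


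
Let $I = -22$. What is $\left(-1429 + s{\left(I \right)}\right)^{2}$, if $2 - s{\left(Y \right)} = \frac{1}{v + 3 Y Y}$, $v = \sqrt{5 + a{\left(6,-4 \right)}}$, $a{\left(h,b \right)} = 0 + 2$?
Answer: $\frac{9051320579310295448}{4444916240209} - \frac{6017082542 \sqrt{7}}{4444916240209} \approx 2.0363 \cdot 10^{6}$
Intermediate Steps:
$a{\left(h,b \right)} = 2$
$v = \sqrt{7}$ ($v = \sqrt{5 + 2} = \sqrt{7} \approx 2.6458$)
$s{\left(Y \right)} = 2 - \frac{1}{\sqrt{7} + 3 Y^{2}}$ ($s{\left(Y \right)} = 2 - \frac{1}{\sqrt{7} + 3 Y Y} = 2 - \frac{1}{\sqrt{7} + 3 Y^{2}}$)
$\left(-1429 + s{\left(I \right)}\right)^{2} = \left(-1429 + \frac{-1 + 2 \sqrt{7} + 6 \left(-22\right)^{2}}{\sqrt{7} + 3 \left(-22\right)^{2}}\right)^{2} = \left(-1429 + \frac{-1 + 2 \sqrt{7} + 6 \cdot 484}{\sqrt{7} + 3 \cdot 484}\right)^{2} = \left(-1429 + \frac{-1 + 2 \sqrt{7} + 2904}{\sqrt{7} + 1452}\right)^{2} = \left(-1429 + \frac{2903 + 2 \sqrt{7}}{1452 + \sqrt{7}}\right)^{2}$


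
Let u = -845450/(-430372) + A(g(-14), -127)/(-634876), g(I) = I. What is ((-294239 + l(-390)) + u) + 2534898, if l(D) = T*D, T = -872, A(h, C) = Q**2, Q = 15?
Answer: 176285804681962977/68308213468 ≈ 2.5807e+6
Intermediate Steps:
A(h, C) = 225 (A(h, C) = 15**2 = 225)
u = 134164770125/68308213468 (u = -845450/(-430372) + 225/(-634876) = -845450*(-1/430372) + 225*(-1/634876) = 422725/215186 - 225/634876 = 134164770125/68308213468 ≈ 1.9641)
l(D) = -872*D
((-294239 + l(-390)) + u) + 2534898 = ((-294239 - 872*(-390)) + 134164770125/68308213468) + 2534898 = ((-294239 + 340080) + 134164770125/68308213468) + 2534898 = (45841 + 134164770125/68308213468) + 2534898 = 3131450978356713/68308213468 + 2534898 = 176285804681962977/68308213468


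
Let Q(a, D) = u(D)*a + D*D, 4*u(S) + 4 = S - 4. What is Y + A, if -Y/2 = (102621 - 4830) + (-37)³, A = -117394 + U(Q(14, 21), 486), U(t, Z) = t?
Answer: -422367/2 ≈ -2.1118e+5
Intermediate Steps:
u(S) = -2 + S/4 (u(S) = -1 + (S - 4)/4 = -1 + (-4 + S)/4 = -1 + (-1 + S/4) = -2 + S/4)
Q(a, D) = D² + a*(-2 + D/4) (Q(a, D) = (-2 + D/4)*a + D*D = a*(-2 + D/4) + D² = D² + a*(-2 + D/4))
A = -233815/2 (A = -117394 + (21² + (¼)*14*(-8 + 21)) = -117394 + (441 + (¼)*14*13) = -117394 + (441 + 91/2) = -117394 + 973/2 = -233815/2 ≈ -1.1691e+5)
Y = -94276 (Y = -2*((102621 - 4830) + (-37)³) = -2*(97791 - 50653) = -2*47138 = -94276)
Y + A = -94276 - 233815/2 = -422367/2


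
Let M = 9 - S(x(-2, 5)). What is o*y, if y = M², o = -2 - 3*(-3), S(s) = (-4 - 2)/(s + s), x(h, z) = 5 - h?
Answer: 4356/7 ≈ 622.29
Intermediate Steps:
S(s) = -3/s (S(s) = -6*1/(2*s) = -3/s)
M = 66/7 (M = 9 - (-3)/(5 - 1*(-2)) = 9 - (-3)/(5 + 2) = 9 - (-3)/7 = 9 - 1*(-3/7) = 9 + 3/7 = 66/7 ≈ 9.4286)
o = 7 (o = -2 + 9 = 7)
y = 4356/49 (y = (66/7)² = 4356/49 ≈ 88.898)
o*y = 7*(4356/49) = 4356/7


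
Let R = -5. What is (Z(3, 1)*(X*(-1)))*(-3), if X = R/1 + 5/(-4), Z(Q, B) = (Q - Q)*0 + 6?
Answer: -225/2 ≈ -112.50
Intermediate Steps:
Z(Q, B) = 6 (Z(Q, B) = 0*0 + 6 = 0 + 6 = 6)
X = -25/4 (X = -5/1 + 5/(-4) = -5*1 + 5*(-¼) = -5 - 5/4 = -25/4 ≈ -6.2500)
(Z(3, 1)*(X*(-1)))*(-3) = (6*(-25/4*(-1)))*(-3) = (6*(25/4))*(-3) = (75/2)*(-3) = -225/2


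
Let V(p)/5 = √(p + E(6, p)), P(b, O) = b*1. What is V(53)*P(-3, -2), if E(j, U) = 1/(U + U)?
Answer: -15*√595614/106 ≈ -109.21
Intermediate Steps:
E(j, U) = 1/(2*U)
P(b, O) = b
V(p) = 5*√(p + 1/(2*p))
V(53)*P(-3, -2) = (5*√(2/53 + 4*53)/2)*(-3) = (5*√(2*(1/53) + 212)/2)*(-3) = (5*√(2/53 + 212)/2)*(-3) = (5*√(11238/53)/2)*(-3) = (5*(√595614/53)/2)*(-3) = (5*√595614/106)*(-3) = -15*√595614/106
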